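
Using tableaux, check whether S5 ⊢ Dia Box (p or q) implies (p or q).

Yes, valid

Tableau for the negation not (Dia Box (p or q) implies (p or q)):
1. not (Dia Box (p or q) implies (p or q)), u
2. Dia Box (p or q), u
3. not (p or q), u
4. not p, u
5. not q, u
6. Box (p or q), v
7. p or q, u
8. p or q, v
9. q, u
Accessibility: uRu, uRv, vRu, vRv
Branch closes: q and not q both at u.
Every branch of the negation's tableau closes; the branch above is one of them.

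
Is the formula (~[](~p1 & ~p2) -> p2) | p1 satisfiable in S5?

Satisfiable

1. (~[](~p1 & ~p2) -> p2) | p1, 0
2. p1, 0
Accessibility: 0R0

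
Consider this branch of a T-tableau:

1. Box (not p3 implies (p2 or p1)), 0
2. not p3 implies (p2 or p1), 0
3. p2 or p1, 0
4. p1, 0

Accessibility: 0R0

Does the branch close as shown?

No, open

No atom appears with both signs at the same world.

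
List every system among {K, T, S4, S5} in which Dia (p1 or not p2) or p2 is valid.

T, S4, S5

K-tableau for the negation not (Dia (p1 or not p2) or p2):
1. not (Dia (p1 or not p2) or p2), 0
2. not Dia (p1 or not p2), 0   [neg-or-rule on 1]
3. not p2, 0   [neg-or-rule on 1]
Complete open branch: countermodel on a K-frame, so not valid in K.
T-tableau for the negation not (Dia (p1 or not p2) or p2):
1. not (Dia (p1 or not p2) or p2), 0
2. not Dia (p1 or not p2), 0   [neg-or-rule on 1]
3. not p2, 0   [neg-or-rule on 1]
4. not (p1 or not p2), 0   [neg-Dia-rule on 2 via 0R0]
5. not p1, 0   [neg-or-rule on 4]
6. p2, 0   [neg-or-rule on 4]
Accessibility: 0R0
Branch closes: p2 and not p2 both at 0.
Every branch closes (one shown): valid in T, hence also in S4, S5 (every theorem of T is a theorem of S4 and S5).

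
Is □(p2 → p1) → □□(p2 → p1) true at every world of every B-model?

Tableau for the negation ¬(□(p2 → p1) → □□(p2 → p1)):
1. ¬(□(p2 → p1) → □□(p2 → p1)), w0
2. □(p2 → p1), w0
3. ¬□□(p2 → p1), w0
4. p2 → p1, w0
5. p1, w0
6. ¬□(p2 → p1), w1
7. p2 → p1, w1
8. p1, w1
9. ¬(p2 → p1), w2
10. p2, w2
11. ¬p1, w2
Accessibility: w0Rw0, w0Rw1, w1Rw0, w1Rw1, w1Rw2, w2Rw1, w2Rw2
The negation has an open branch (countermodel exists).

No, not valid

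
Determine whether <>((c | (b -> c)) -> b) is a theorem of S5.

No, not valid

Tableau for the negation ~<>((c | (b -> c)) -> b):
1. ~<>((c | (b -> c)) -> b), 0
2. ~((c | (b -> c)) -> b), 0   [~<>-rule on 1 via 0R0]
3. c | (b -> c), 0   [~->-rule on 2]
4. ~b, 0   [~->-rule on 2]
5. b -> c, 0   [|-rule on 3 (branches; this branch)]
6. c, 0   [->-rule on 5 (branches; this branch)]
Accessibility: 0R0
The negation has an open branch (countermodel exists).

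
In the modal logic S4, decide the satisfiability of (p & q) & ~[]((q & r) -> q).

1. (p & q) & ~[]((q & r) -> q), 0
2. p & q, 0   [&-rule on 1]
3. ~[]((q & r) -> q), 0   [&-rule on 1]
4. p, 0   [&-rule on 2]
5. q, 0   [&-rule on 2]
6. ~((q & r) -> q), 1   [~[]-rule on 3: fresh world 1, 0R1]
7. q & r, 1   [~->-rule on 6]
8. ~q, 1   [~->-rule on 6]
9. q, 1   [&-rule on 7]
10. r, 1   [&-rule on 7]
Accessibility: 0R0, 0R1, 1R1
Branch closes: q and ~q both at 1.
All branches of the tableau close; one closing branch shown above.

Unsatisfiable (every branch closes)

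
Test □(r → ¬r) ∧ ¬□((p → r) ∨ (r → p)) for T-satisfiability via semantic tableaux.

Unsatisfiable

1. □(r → ¬r) ∧ ¬□((p → r) ∨ (r → p)), u
2. □(r → ¬r), u
3. ¬□((p → r) ∨ (r → p)), u
4. r → ¬r, u
5. ¬r, u
6. ¬((p → r) ∨ (r → p)), v
7. ¬(p → r), v
8. ¬(r → p), v
9. p, v
10. ¬r, v
11. r, v
12. ¬p, v
Accessibility: uRu, uRv, vRv
Branch closes: r and ¬r both at v.
Every branch closes; the branch above is one of them.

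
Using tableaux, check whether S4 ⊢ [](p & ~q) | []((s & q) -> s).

Tableau for the negation ~([](p & ~q) | []((s & q) -> s)):
1. ~([](p & ~q) | []((s & q) -> s)), u
2. ~[](p & ~q), u   [~|-rule on 1]
3. ~[]((s & q) -> s), u   [~|-rule on 1]
4. ~(p & ~q), v   [~[]-rule on 2: fresh world v, uRv]
5. q, v   [~&-rule on 4 (branches; this branch)]
6. ~((s & q) -> s), w   [~[]-rule on 3: fresh world w, uRw]
7. s & q, w   [~->-rule on 6]
8. ~s, w   [~->-rule on 6]
9. s, w   [&-rule on 7]
10. q, w   [&-rule on 7]
Accessibility: uRu, uRv, uRw, vRv, wRw
Branch closes: s and ~s both at w.
All branches of the negation close; one closing branch shown above.

Valid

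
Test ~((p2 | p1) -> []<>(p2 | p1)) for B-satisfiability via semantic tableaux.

1. ~((p2 | p1) -> []<>(p2 | p1)), u
2. p2 | p1, u   [~->-rule on 1]
3. ~[]<>(p2 | p1), u   [~->-rule on 1]
4. p1, u   [|-rule on 2 (branches; this branch)]
5. ~<>(p2 | p1), v   [~[]-rule on 3: fresh world v, uRv]
6. ~(p2 | p1), u   [~<>-rule on 5 via vRu]
7. ~p2, u   [~|-rule on 6]
8. ~p1, u   [~|-rule on 6]
Accessibility: uRu, uRv, vRu, vRv
Branch closes: p1 and ~p1 both at u.
All branches of the tableau close; one closing branch shown above.

Unsatisfiable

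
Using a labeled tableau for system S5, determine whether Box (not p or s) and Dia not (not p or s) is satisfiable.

1. Box (not p or s) and Dia not (not p or s), w0
2. Box (not p or s), w0
3. Dia not (not p or s), w0
4. not p or s, w0
5. s, w0
6. not (not p or s), w1
7. p, w1
8. not s, w1
9. not p or s, w1
10. s, w1
Accessibility: w0Rw0, w0Rw1, w1Rw0, w1Rw1
Branch closes: s and not s both at w1.
(One branch shown.) All branches close.

Unsatisfiable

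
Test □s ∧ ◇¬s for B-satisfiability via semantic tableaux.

1. □s ∧ ◇¬s, u
2. □s, u
3. ◇¬s, u
4. s, u
5. ¬s, v
6. s, v
Accessibility: uRu, uRv, vRu, vRv
Branch closes: s and ¬s both at v.
(One branch shown.) All branches close.

No, unsatisfiable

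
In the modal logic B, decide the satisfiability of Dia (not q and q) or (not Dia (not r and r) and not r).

1. Dia (not q and q) or (not Dia (not r and r) and not r), u
2. not Dia (not r and r) and not r, u
3. not Dia (not r and r), u
4. not r, u
5. not (not r and r), u
Accessibility: uRu

Yes, satisfiable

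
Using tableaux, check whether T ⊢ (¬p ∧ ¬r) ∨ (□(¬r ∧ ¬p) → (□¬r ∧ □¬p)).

Tableau for the negation ¬((¬p ∧ ¬r) ∨ (□(¬r ∧ ¬p) → (□¬r ∧ □¬p))):
1. ¬((¬p ∧ ¬r) ∨ (□(¬r ∧ ¬p) → (□¬r ∧ □¬p))), u
2. ¬(¬p ∧ ¬r), u
3. ¬(□(¬r ∧ ¬p) → (□¬r ∧ □¬p)), u
4. □(¬r ∧ ¬p), u
5. ¬(□¬r ∧ □¬p), u
6. ¬r ∧ ¬p, u
7. ¬r, u
8. ¬p, u
9. r, u
Accessibility: uRu
Branch closes: r and ¬r both at u.
Every branch of the negation's tableau closes; the branch above is one of them.

Valid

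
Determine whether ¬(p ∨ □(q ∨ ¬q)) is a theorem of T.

Tableau for the negation p ∨ □(q ∨ ¬q):
1. p ∨ □(q ∨ ¬q), 0
2. □(q ∨ ¬q), 0
3. q ∨ ¬q, 0
4. ¬q, 0
Accessibility: 0R0
The negation has an open branch (countermodel exists).

No, not valid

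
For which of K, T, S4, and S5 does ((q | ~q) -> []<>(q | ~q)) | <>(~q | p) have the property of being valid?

T-tableau for the negation ~(((q | ~q) -> []<>(q | ~q)) | <>(~q | p)):
1. ~(((q | ~q) -> []<>(q | ~q)) | <>(~q | p)), w0
2. ~((q | ~q) -> []<>(q | ~q)), w0
3. ~<>(~q | p), w0
4. q | ~q, w0
5. ~[]<>(q | ~q), w0
6. ~(~q | p), w0
7. q, w0
8. ~p, w0
9. ~<>(q | ~q), w1
10. ~(~q | p), w1
11. q, w1
12. ~p, w1
13. ~(q | ~q), w1
14. ~q, w1
Accessibility: w0Rw0, w0Rw1, w1Rw1
Branch closes: q and ~q both at w1.
Every branch closes (one shown): valid in T, hence also in S4, S5 (every theorem of T is a theorem of S4 and S5).
K-tableau for the negation ~(((q | ~q) -> []<>(q | ~q)) | <>(~q | p)):
1. ~(((q | ~q) -> []<>(q | ~q)) | <>(~q | p)), w0
2. ~((q | ~q) -> []<>(q | ~q)), w0
3. ~<>(~q | p), w0
4. q | ~q, w0
5. ~[]<>(q | ~q), w0
6. ~q, w0
7. ~<>(q | ~q), w1
8. ~(~q | p), w1
9. q, w1
10. ~p, w1
Accessibility: w0Rw1
Complete open branch: countermodel on a K-frame, so not valid in K.

T, S4, S5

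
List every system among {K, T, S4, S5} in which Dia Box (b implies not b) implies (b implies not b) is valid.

S5

S5-tableau for the negation not (Dia Box (b implies not b) implies (b implies not b)):
1. not (Dia Box (b implies not b) implies (b implies not b)), u
2. Dia Box (b implies not b), u   [neg-implies-rule on 1]
3. not (b implies not b), u   [neg-implies-rule on 1]
4. b, u   [neg-implies-rule on 3]
5. Box (b implies not b), v   [Dia-rule on 2: fresh world v, uRv]
6. b implies not b, u   [Box-rule on 5 via vRu]
7. b implies not b, v   [Box-rule on 5 via vRv]
8. not b, u   [implies-rule on 6 (branches; this branch)]
Accessibility: uRu, uRv, vRu, vRv
Branch closes: b and not b both at u.
Every branch closes (one shown): valid in S5.
S4-tableau for the negation not (Dia Box (b implies not b) implies (b implies not b)):
1. not (Dia Box (b implies not b) implies (b implies not b)), u
2. Dia Box (b implies not b), u   [neg-implies-rule on 1]
3. not (b implies not b), u   [neg-implies-rule on 1]
4. b, u   [neg-implies-rule on 3]
5. Box (b implies not b), v   [Dia-rule on 2: fresh world v, uRv]
6. b implies not b, v   [Box-rule on 5 via vRv]
7. not b, v   [implies-rule on 6 (branches; this branch)]
Accessibility: uRu, uRv, vRv
Complete open branch: countermodel on an S4-frame, so not valid in S4, nor in K, T (the same frame is also a K-frame and a T-frame).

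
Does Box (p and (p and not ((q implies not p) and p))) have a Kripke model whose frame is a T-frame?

Satisfiable

1. Box (p and (p and not ((q implies not p) and p))), w0
2. p and (p and not ((q implies not p) and p)), w0   [Box-rule on 1 via w0Rw0]
3. p, w0   [and-rule on 2]
4. p and not ((q implies not p) and p), w0   [and-rule on 2]
5. not ((q implies not p) and p), w0   [and-rule on 4]
6. not (q implies not p), w0   [neg-and-rule on 5 (branches; this branch)]
7. q, w0   [neg-implies-rule on 6]
Accessibility: w0Rw0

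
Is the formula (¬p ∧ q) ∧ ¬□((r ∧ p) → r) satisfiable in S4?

Unsatisfiable

1. (¬p ∧ q) ∧ ¬□((r ∧ p) → r), u
2. ¬p ∧ q, u   [∧-rule on 1]
3. ¬□((r ∧ p) → r), u   [∧-rule on 1]
4. ¬p, u   [∧-rule on 2]
5. q, u   [∧-rule on 2]
6. ¬((r ∧ p) → r), v   [¬□-rule on 3: fresh world v, uRv]
7. r ∧ p, v   [¬→-rule on 6]
8. ¬r, v   [¬→-rule on 6]
9. r, v   [∧-rule on 7]
10. p, v   [∧-rule on 7]
Accessibility: uRu, uRv, vRv
Branch closes: r and ¬r both at v.
Every branch closes; the branch above is one of them.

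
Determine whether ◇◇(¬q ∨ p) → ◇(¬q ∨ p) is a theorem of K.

Tableau for the negation ¬(◇◇(¬q ∨ p) → ◇(¬q ∨ p)):
1. ¬(◇◇(¬q ∨ p) → ◇(¬q ∨ p)), 0
2. ◇◇(¬q ∨ p), 0
3. ¬◇(¬q ∨ p), 0
4. ◇(¬q ∨ p), 1
5. ¬(¬q ∨ p), 1
6. q, 1
7. ¬p, 1
8. ¬q ∨ p, 2
9. p, 2
Accessibility: 0R1, 1R2
The negation has an open branch (countermodel exists).

Invalid (countermodel exists)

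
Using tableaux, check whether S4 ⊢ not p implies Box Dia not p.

Not valid

Tableau for the negation not (not p implies Box Dia not p):
1. not (not p implies Box Dia not p), 0
2. not p, 0   [neg-implies-rule on 1]
3. not Box Dia not p, 0   [neg-implies-rule on 1]
4. not Dia not p, 1   [neg-Box-rule on 3: fresh world 1, 0R1]
5. p, 1   [neg-Dia-rule on 4 via 1R1]
Accessibility: 0R0, 0R1, 1R1
The negation has an open branch (countermodel exists).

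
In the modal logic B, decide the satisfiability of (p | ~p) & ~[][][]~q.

Satisfiable

1. (p | ~p) & ~[][][]~q, 0
2. p | ~p, 0
3. ~[][][]~q, 0
4. ~p, 0
5. ~[][]~q, 1
6. ~[]~q, 2
7. q, 3
Accessibility: 0R0, 0R1, 1R0, 1R1, 1R2, 2R1, 2R2, 2R3, 3R2, 3R3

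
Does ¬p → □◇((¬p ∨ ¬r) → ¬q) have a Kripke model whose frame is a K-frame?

1. ¬p → □◇((¬p ∨ ¬r) → ¬q), w0
2. □◇((¬p ∨ ¬r) → ¬q), w0

Satisfiable (open branch found)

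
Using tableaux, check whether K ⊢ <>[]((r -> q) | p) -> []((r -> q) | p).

Tableau for the negation ~(<>[]((r -> q) | p) -> []((r -> q) | p)):
1. ~(<>[]((r -> q) | p) -> []((r -> q) | p)), 0
2. <>[]((r -> q) | p), 0
3. ~[]((r -> q) | p), 0
4. []((r -> q) | p), 1
5. ~((r -> q) | p), 2
6. ~(r -> q), 2
7. ~p, 2
8. r, 2
9. ~q, 2
Accessibility: 0R1, 0R2
The negation has an open branch (countermodel exists).

No, not valid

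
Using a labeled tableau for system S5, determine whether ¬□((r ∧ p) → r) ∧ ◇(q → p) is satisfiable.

1. ¬□((r ∧ p) → r) ∧ ◇(q → p), u
2. ¬□((r ∧ p) → r), u
3. ◇(q → p), u
4. ¬((r ∧ p) → r), v
5. r ∧ p, v
6. ¬r, v
7. r, v
8. p, v
Accessibility: uRu, uRv, vRu, vRv
Branch closes: r and ¬r both at v.
All branches of the tableau close; one closing branch shown above.

Unsatisfiable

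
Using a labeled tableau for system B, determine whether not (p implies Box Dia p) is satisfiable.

1. not (p implies Box Dia p), w0
2. p, w0
3. not Box Dia p, w0
4. not Dia p, w1
5. not p, w0
Accessibility: w0Rw0, w0Rw1, w1Rw0, w1Rw1
Branch closes: p and not p both at w0.
Every branch closes; the branch above is one of them.

No, unsatisfiable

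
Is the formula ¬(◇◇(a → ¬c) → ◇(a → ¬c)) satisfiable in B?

1. ¬(◇◇(a → ¬c) → ◇(a → ¬c)), 0
2. ◇◇(a → ¬c), 0
3. ¬◇(a → ¬c), 0
4. ¬(a → ¬c), 0
5. a, 0
6. c, 0
7. ◇(a → ¬c), 1
8. ¬(a → ¬c), 1
9. a, 1
10. c, 1
11. a → ¬c, 2
12. ¬c, 2
Accessibility: 0R0, 0R1, 1R0, 1R1, 1R2, 2R1, 2R2

Satisfiable (open branch found)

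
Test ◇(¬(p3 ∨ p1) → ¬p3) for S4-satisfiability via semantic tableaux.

1. ◇(¬(p3 ∨ p1) → ¬p3), w0
2. ¬(p3 ∨ p1) → ¬p3, w1   [◇-rule on 1: fresh world w1, w0Rw1]
3. ¬p3, w1   [→-rule on 2 (branches; this branch)]
Accessibility: w0Rw0, w0Rw1, w1Rw1

Satisfiable (open branch found)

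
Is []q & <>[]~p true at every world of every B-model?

Tableau for the negation ~([]q & <>[]~p):
1. ~([]q & <>[]~p), u
2. ~<>[]~p, u
3. ~[]~p, u
4. p, v
5. ~[]~p, v
6. p, w
Accessibility: uRu, uRv, vRu, vRv, vRw, wRv, wRw
The negation has an open branch (countermodel exists).

Not valid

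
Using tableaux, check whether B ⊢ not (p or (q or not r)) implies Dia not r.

Not valid

Tableau for the negation not (not (p or (q or not r)) implies Dia not r):
1. not (not (p or (q or not r)) implies Dia not r), 0
2. not (p or (q or not r)), 0   [neg-implies-rule on 1]
3. not Dia not r, 0   [neg-implies-rule on 1]
4. not p, 0   [neg-or-rule on 2]
5. not (q or not r), 0   [neg-or-rule on 2]
6. not q, 0   [neg-or-rule on 5]
7. r, 0   [neg-or-rule on 5]
Accessibility: 0R0
The negation has an open branch (countermodel exists).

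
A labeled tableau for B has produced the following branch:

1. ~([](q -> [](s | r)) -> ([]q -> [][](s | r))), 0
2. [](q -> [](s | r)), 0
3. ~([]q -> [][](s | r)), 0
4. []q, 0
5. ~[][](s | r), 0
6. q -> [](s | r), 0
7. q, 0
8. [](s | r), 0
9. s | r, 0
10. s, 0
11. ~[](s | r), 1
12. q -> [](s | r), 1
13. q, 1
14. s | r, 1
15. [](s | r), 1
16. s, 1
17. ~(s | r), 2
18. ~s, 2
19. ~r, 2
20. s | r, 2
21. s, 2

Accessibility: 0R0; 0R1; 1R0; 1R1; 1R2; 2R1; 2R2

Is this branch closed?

Closed

Both s and ~s appear at 2.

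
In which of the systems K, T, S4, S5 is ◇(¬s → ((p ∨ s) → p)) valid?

T, S4, S5

T-tableau for the negation ¬◇(¬s → ((p ∨ s) → p)):
1. ¬◇(¬s → ((p ∨ s) → p)), 0
2. ¬(¬s → ((p ∨ s) → p)), 0
3. ¬s, 0
4. ¬((p ∨ s) → p), 0
5. p ∨ s, 0
6. ¬p, 0
7. s, 0
Accessibility: 0R0
Branch closes: s and ¬s both at 0.
Every branch closes (one shown): valid in T, hence also in S4, S5 (every theorem of T is a theorem of S4 and S5).
K-tableau for the negation ¬◇(¬s → ((p ∨ s) → p)):
1. ¬◇(¬s → ((p ∨ s) → p)), 0
Complete open branch: countermodel on a K-frame, so not valid in K.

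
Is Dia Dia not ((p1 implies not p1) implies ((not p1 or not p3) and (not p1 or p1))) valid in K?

Tableau for the negation not Dia Dia not ((p1 implies not p1) implies ((not p1 or not p3) and (not p1 or p1))):
1. not Dia Dia not ((p1 implies not p1) implies ((not p1 or not p3) and (not p1 or p1))), w0
The negation has an open branch (countermodel exists).

Invalid (countermodel exists)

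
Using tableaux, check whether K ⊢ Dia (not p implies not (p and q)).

Not valid

Tableau for the negation not Dia (not p implies not (p and q)):
1. not Dia (not p implies not (p and q)), u
The negation has an open branch (countermodel exists).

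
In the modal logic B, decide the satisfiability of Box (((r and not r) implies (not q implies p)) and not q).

1. Box (((r and not r) implies (not q implies p)) and not q), w0
2. ((r and not r) implies (not q implies p)) and not q, w0
3. (r and not r) implies (not q implies p), w0
4. not q, w0
5. not q implies p, w0
6. p, w0
Accessibility: w0Rw0

Satisfiable (open branch found)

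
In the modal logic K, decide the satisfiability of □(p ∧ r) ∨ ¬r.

1. □(p ∧ r) ∨ ¬r, u
2. ¬r, u

Satisfiable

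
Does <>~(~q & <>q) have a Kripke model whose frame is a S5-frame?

1. <>~(~q & <>q), u
2. ~(~q & <>q), v
3. ~<>q, v
4. ~q, u
5. ~q, v
Accessibility: uRu, uRv, vRu, vRv

Satisfiable (open branch found)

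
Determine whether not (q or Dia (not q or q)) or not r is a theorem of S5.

No, not valid

Tableau for the negation not (not (q or Dia (not q or q)) or not r):
1. not (not (q or Dia (not q or q)) or not r), u
2. q or Dia (not q or q), u   [neg-or-rule on 1]
3. r, u   [neg-or-rule on 1]
4. Dia (not q or q), u   [or-rule on 2 (branches; this branch)]
5. not q or q, v   [Dia-rule on 4: fresh world v, uRv]
6. q, v   [or-rule on 5 (branches; this branch)]
Accessibility: uRu, uRv, vRu, vRv
The negation has an open branch (countermodel exists).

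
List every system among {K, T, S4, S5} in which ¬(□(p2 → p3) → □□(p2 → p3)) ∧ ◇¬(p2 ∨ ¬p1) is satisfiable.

S4-tableau for the formula:
1. ¬(□(p2 → p3) → □□(p2 → p3)) ∧ ◇¬(p2 ∨ ¬p1), 0
2. ¬(□(p2 → p3) → □□(p2 → p3)), 0
3. ◇¬(p2 ∨ ¬p1), 0
4. □(p2 → p3), 0
5. ¬□□(p2 → p3), 0
6. p2 → p3, 0
7. p3, 0
8. ¬(p2 ∨ ¬p1), 1
9. ¬p2, 1
10. p1, 1
11. p2 → p3, 1
12. p3, 1
13. ¬□(p2 → p3), 2
14. p2 → p3, 2
15. p3, 2
16. ¬(p2 → p3), 3
17. p2, 3
18. ¬p3, 3
19. p2 → p3, 3
20. p3, 3
Accessibility: 0R0, 0R1, 0R2, 0R3, 1R1, 2R2, 2R3, 3R3
Branch closes: p3 and ¬p3 both at 3.
Every branch closes (one shown): unsatisfiable in S4, hence also in S5 (every S5-frame is an S4-frame).
T-tableau for the formula:
1. ¬(□(p2 → p3) → □□(p2 → p3)) ∧ ◇¬(p2 ∨ ¬p1), 0
2. ¬(□(p2 → p3) → □□(p2 → p3)), 0
3. ◇¬(p2 ∨ ¬p1), 0
4. □(p2 → p3), 0
5. ¬□□(p2 → p3), 0
6. p2 → p3, 0
7. p3, 0
8. ¬(p2 ∨ ¬p1), 1
9. ¬p2, 1
10. p1, 1
11. p2 → p3, 1
12. p3, 1
13. ¬□(p2 → p3), 2
14. p2 → p3, 2
15. p3, 2
16. ¬(p2 → p3), 3
17. p2, 3
18. ¬p3, 3
Accessibility: 0R0, 0R1, 0R2, 1R1, 2R2, 2R3, 3R3
Complete open branch: satisfiable in T, hence also in K (this T-model is also a K-model).

K, T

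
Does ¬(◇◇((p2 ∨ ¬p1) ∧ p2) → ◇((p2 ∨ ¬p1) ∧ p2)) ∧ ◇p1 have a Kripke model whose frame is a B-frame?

1. ¬(◇◇((p2 ∨ ¬p1) ∧ p2) → ◇((p2 ∨ ¬p1) ∧ p2)) ∧ ◇p1, 0
2. ¬(◇◇((p2 ∨ ¬p1) ∧ p2) → ◇((p2 ∨ ¬p1) ∧ p2)), 0
3. ◇p1, 0
4. ◇◇((p2 ∨ ¬p1) ∧ p2), 0
5. ¬◇((p2 ∨ ¬p1) ∧ p2), 0
6. ¬((p2 ∨ ¬p1) ∧ p2), 0
7. ¬p2, 0
8. p1, 1
9. ¬((p2 ∨ ¬p1) ∧ p2), 1
10. ¬p2, 1
11. ◇((p2 ∨ ¬p1) ∧ p2), 2
12. ¬((p2 ∨ ¬p1) ∧ p2), 2
13. ¬p2, 2
14. (p2 ∨ ¬p1) ∧ p2, 3
15. p2 ∨ ¬p1, 3
16. p2, 3
17. ¬p1, 3
Accessibility: 0R0, 0R1, 0R2, 1R0, 1R1, 2R0, 2R2, 2R3, 3R2, 3R3

Yes, satisfiable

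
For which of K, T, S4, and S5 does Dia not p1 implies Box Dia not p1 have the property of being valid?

S5

S4-tableau for the negation not (Dia not p1 implies Box Dia not p1):
1. not (Dia not p1 implies Box Dia not p1), 0
2. Dia not p1, 0   [neg-implies-rule on 1]
3. not Box Dia not p1, 0   [neg-implies-rule on 1]
4. not p1, 1   [Dia-rule on 2: fresh world 1, 0R1]
5. not Dia not p1, 2   [neg-Box-rule on 3: fresh world 2, 0R2]
6. p1, 2   [neg-Dia-rule on 5 via 2R2]
Accessibility: 0R0, 0R1, 0R2, 1R1, 2R2
Complete open branch: countermodel on an S4-frame, so not valid in S4, nor in K, T (the same frame is also a K-frame and a T-frame).
S5-tableau for the negation not (Dia not p1 implies Box Dia not p1):
1. not (Dia not p1 implies Box Dia not p1), 0
2. Dia not p1, 0   [neg-implies-rule on 1]
3. not Box Dia not p1, 0   [neg-implies-rule on 1]
4. not p1, 1   [Dia-rule on 2: fresh world 1, 0R1]
5. not Dia not p1, 2   [neg-Box-rule on 3: fresh world 2, 0R2]
6. p1, 0   [neg-Dia-rule on 5 via 2R0]
7. p1, 1   [neg-Dia-rule on 5 via 2R1]
Accessibility: 0R0, 0R1, 0R2, 1R0, 1R1, 1R2, 2R0, 2R1, 2R2
Branch closes: p1 and not p1 both at 1.
Every branch closes (one shown): valid in S5.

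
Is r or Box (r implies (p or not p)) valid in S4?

Tableau for the negation not (r or Box (r implies (p or not p))):
1. not (r or Box (r implies (p or not p))), 0
2. not r, 0
3. not Box (r implies (p or not p)), 0
4. not (r implies (p or not p)), 1
5. r, 1
6. not (p or not p), 1
7. not p, 1
8. p, 1
Accessibility: 0R0, 0R1, 1R1
Branch closes: p and not p both at 1.
Every branch of the negation's tableau closes; the branch above is one of them.

Valid in S4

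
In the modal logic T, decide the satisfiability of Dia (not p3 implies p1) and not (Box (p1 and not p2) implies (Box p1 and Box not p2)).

1. Dia (not p3 implies p1) and not (Box (p1 and not p2) implies (Box p1 and Box not p2)), 0
2. Dia (not p3 implies p1), 0
3. not (Box (p1 and not p2) implies (Box p1 and Box not p2)), 0
4. Box (p1 and not p2), 0
5. not (Box p1 and Box not p2), 0
6. p1 and not p2, 0
7. p1, 0
8. not p2, 0
9. not Box not p2, 0
10. not p3 implies p1, 1
11. p1 and not p2, 1
12. p1, 1
13. not p2, 1
14. p2, 2
15. p1 and not p2, 2
16. p1, 2
17. not p2, 2
Accessibility: 0R0, 0R1, 0R2, 1R1, 2R2
Branch closes: p2 and not p2 both at 2.
(One branch shown.) All branches close.

No, unsatisfiable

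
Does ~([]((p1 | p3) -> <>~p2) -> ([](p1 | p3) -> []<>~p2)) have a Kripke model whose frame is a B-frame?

1. ~([]((p1 | p3) -> <>~p2) -> ([](p1 | p3) -> []<>~p2)), w0
2. []((p1 | p3) -> <>~p2), w0
3. ~([](p1 | p3) -> []<>~p2), w0
4. [](p1 | p3), w0
5. ~[]<>~p2, w0
6. (p1 | p3) -> <>~p2, w0
7. p1 | p3, w0
8. <>~p2, w0
9. p3, w0
10. ~<>~p2, w1
11. (p1 | p3) -> <>~p2, w1
12. p1 | p3, w1
13. p2, w0
14. p2, w1
15. <>~p2, w1
16. p3, w1
17. ~p2, w2
18. (p1 | p3) -> <>~p2, w2
19. p1 | p3, w2
20. <>~p2, w2
21. p3, w2
22. ~p2, w3
23. p2, w3
Accessibility: w0Rw0, w0Rw1, w0Rw2, w1Rw0, w1Rw1, w1Rw3, w2Rw0, w2Rw2, w3Rw1, w3Rw3
Branch closes: p2 and ~p2 both at w3.
(One branch shown.) All branches close.

No, unsatisfiable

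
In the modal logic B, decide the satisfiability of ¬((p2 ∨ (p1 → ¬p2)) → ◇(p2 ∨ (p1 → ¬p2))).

1. ¬((p2 ∨ (p1 → ¬p2)) → ◇(p2 ∨ (p1 → ¬p2))), w0
2. p2 ∨ (p1 → ¬p2), w0   [¬→-rule on 1]
3. ¬◇(p2 ∨ (p1 → ¬p2)), w0   [¬→-rule on 1]
4. ¬(p2 ∨ (p1 → ¬p2)), w0   [¬◇-rule on 3 via w0Rw0]
5. ¬p2, w0   [¬∨-rule on 4]
6. ¬(p1 → ¬p2), w0   [¬∨-rule on 4]
7. p1, w0   [¬→-rule on 6]
8. p2, w0   [¬→-rule on 6]
Accessibility: w0Rw0
Branch closes: p2 and ¬p2 both at w0.
Every branch closes; the branch above is one of them.

Unsatisfiable (every branch closes)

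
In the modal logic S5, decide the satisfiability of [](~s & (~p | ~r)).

1. [](~s & (~p | ~r)), w0
2. ~s & (~p | ~r), w0   [[]-rule on 1 via w0Rw0]
3. ~s, w0   [&-rule on 2]
4. ~p | ~r, w0   [&-rule on 2]
5. ~r, w0   [|-rule on 4 (branches; this branch)]
Accessibility: w0Rw0

Satisfiable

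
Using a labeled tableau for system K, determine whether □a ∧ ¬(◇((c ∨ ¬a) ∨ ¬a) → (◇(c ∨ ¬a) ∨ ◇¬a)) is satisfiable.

Unsatisfiable (every branch closes)

1. □a ∧ ¬(◇((c ∨ ¬a) ∨ ¬a) → (◇(c ∨ ¬a) ∨ ◇¬a)), u
2. □a, u
3. ¬(◇((c ∨ ¬a) ∨ ¬a) → (◇(c ∨ ¬a) ∨ ◇¬a)), u
4. ◇((c ∨ ¬a) ∨ ¬a), u
5. ¬(◇(c ∨ ¬a) ∨ ◇¬a), u
6. ¬◇(c ∨ ¬a), u
7. ¬◇¬a, u
8. (c ∨ ¬a) ∨ ¬a, v
9. a, v
10. ¬(c ∨ ¬a), v
11. ¬c, v
12. c ∨ ¬a, v
13. ¬a, v
Accessibility: uRv
Branch closes: a and ¬a both at v.
Every branch closes; the branch above is one of them.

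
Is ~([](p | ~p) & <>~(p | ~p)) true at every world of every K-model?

Tableau for the negation [](p | ~p) & <>~(p | ~p):
1. [](p | ~p) & <>~(p | ~p), 0
2. [](p | ~p), 0   [&-rule on 1]
3. <>~(p | ~p), 0   [&-rule on 1]
4. ~(p | ~p), 1   [<>-rule on 3: fresh world 1, 0R1]
5. ~p, 1   [~|-rule on 4]
6. p, 1   [~|-rule on 4]
Accessibility: 0R1
Branch closes: p and ~p both at 1.
Every branch of the negation's tableau closes; the branch above is one of them.

Valid in K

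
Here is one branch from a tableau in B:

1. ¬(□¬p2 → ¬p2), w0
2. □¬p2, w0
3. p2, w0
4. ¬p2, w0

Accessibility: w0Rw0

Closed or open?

Both p2 and ¬p2 appear at w0.

Closed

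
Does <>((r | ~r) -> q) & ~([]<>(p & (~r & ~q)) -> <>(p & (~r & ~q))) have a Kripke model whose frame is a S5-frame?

1. <>((r | ~r) -> q) & ~([]<>(p & (~r & ~q)) -> <>(p & (~r & ~q))), w0
2. <>((r | ~r) -> q), w0
3. ~([]<>(p & (~r & ~q)) -> <>(p & (~r & ~q))), w0
4. []<>(p & (~r & ~q)), w0
5. ~<>(p & (~r & ~q)), w0
6. <>(p & (~r & ~q)), w0
7. ~(p & (~r & ~q)), w0
8. ~(~r & ~q), w0
9. q, w0
10. (r | ~r) -> q, w1
11. <>(p & (~r & ~q)), w1
12. ~(p & (~r & ~q)), w1
13. q, w1
14. ~(~r & ~q), w1
15. p & (~r & ~q), w2
16. p, w2
17. ~r & ~q, w2
18. ~r, w2
19. ~q, w2
20. <>(p & (~r & ~q)), w2
21. ~(p & (~r & ~q)), w2
22. ~(~r & ~q), w2
23. q, w2
Accessibility: w0Rw0, w0Rw1, w0Rw2, w1Rw0, w1Rw1, w1Rw2, w2Rw0, w2Rw1, w2Rw2
Branch closes: q and ~q both at w2.
All branches of the tableau close; one closing branch shown above.

Unsatisfiable (every branch closes)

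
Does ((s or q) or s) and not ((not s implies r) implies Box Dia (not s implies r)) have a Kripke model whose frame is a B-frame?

No, unsatisfiable

1. ((s or q) or s) and not ((not s implies r) implies Box Dia (not s implies r)), 0
2. (s or q) or s, 0
3. not ((not s implies r) implies Box Dia (not s implies r)), 0
4. not s implies r, 0
5. not Box Dia (not s implies r), 0
6. s or q, 0
7. r, 0
8. q, 0
9. not Dia (not s implies r), 1
10. not (not s implies r), 0
11. not s, 0
12. not r, 0
Accessibility: 0R0, 0R1, 1R0, 1R1
Branch closes: r and not r both at 0.
(One branch shown.) All branches close.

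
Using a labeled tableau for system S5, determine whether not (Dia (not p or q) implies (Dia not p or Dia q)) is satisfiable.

1. not (Dia (not p or q) implies (Dia not p or Dia q)), u
2. Dia (not p or q), u   [neg-implies-rule on 1]
3. not (Dia not p or Dia q), u   [neg-implies-rule on 1]
4. not Dia not p, u   [neg-or-rule on 3]
5. not Dia q, u   [neg-or-rule on 3]
6. p, u   [neg-Dia-rule on 4 via uRu]
7. not q, u   [neg-Dia-rule on 5 via uRu]
8. not p or q, v   [Dia-rule on 2: fresh world v, uRv]
9. p, v   [neg-Dia-rule on 4 via uRv]
10. not q, v   [neg-Dia-rule on 5 via uRv]
11. q, v   [or-rule on 8 (branches; this branch)]
Accessibility: uRu, uRv, vRu, vRv
Branch closes: q and not q both at v.
(One branch shown.) All branches close.

Unsatisfiable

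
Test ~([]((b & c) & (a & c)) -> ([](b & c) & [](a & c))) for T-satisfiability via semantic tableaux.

Unsatisfiable (every branch closes)

1. ~([]((b & c) & (a & c)) -> ([](b & c) & [](a & c))), u
2. []((b & c) & (a & c)), u   [~->-rule on 1]
3. ~([](b & c) & [](a & c)), u   [~->-rule on 1]
4. (b & c) & (a & c), u   [[]-rule on 2 via uRu]
5. b & c, u   [&-rule on 4]
6. a & c, u   [&-rule on 4]
7. b, u   [&-rule on 5]
8. c, u   [&-rule on 5]
9. a, u   [&-rule on 6]
10. ~[](a & c), u   [~&-rule on 3 (branches; this branch)]
11. ~(a & c), v   [~[]-rule on 10: fresh world v, uRv]
12. (b & c) & (a & c), v   [[]-rule on 2 via uRv]
13. b & c, v   [&-rule on 12]
14. a & c, v   [&-rule on 12]
15. b, v   [&-rule on 13]
16. c, v   [&-rule on 13]
17. a, v   [&-rule on 14]
18. ~c, v   [~&-rule on 11 (branches; this branch)]
Accessibility: uRu, uRv, vRv
Branch closes: c and ~c both at v.
All branches of the tableau close; one closing branch shown above.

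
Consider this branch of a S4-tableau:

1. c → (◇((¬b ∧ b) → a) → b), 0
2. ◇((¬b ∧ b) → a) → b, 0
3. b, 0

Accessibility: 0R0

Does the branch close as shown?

No atom appears with both signs at the same world.

Open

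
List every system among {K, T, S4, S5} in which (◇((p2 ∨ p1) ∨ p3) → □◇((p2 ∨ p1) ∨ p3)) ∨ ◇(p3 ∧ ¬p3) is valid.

S5

S4-tableau for the negation ¬((◇((p2 ∨ p1) ∨ p3) → □◇((p2 ∨ p1) ∨ p3)) ∨ ◇(p3 ∧ ¬p3)):
1. ¬((◇((p2 ∨ p1) ∨ p3) → □◇((p2 ∨ p1) ∨ p3)) ∨ ◇(p3 ∧ ¬p3)), u
2. ¬(◇((p2 ∨ p1) ∨ p3) → □◇((p2 ∨ p1) ∨ p3)), u
3. ¬◇(p3 ∧ ¬p3), u
4. ◇((p2 ∨ p1) ∨ p3), u
5. ¬□◇((p2 ∨ p1) ∨ p3), u
6. ¬(p3 ∧ ¬p3), u
7. p3, u
8. (p2 ∨ p1) ∨ p3, v
9. ¬(p3 ∧ ¬p3), v
10. p3, v
11. ¬◇((p2 ∨ p1) ∨ p3), w
12. ¬(p3 ∧ ¬p3), w
13. ¬((p2 ∨ p1) ∨ p3), w
14. ¬(p2 ∨ p1), w
15. ¬p3, w
16. ¬p2, w
17. ¬p1, w
Accessibility: uRu, uRv, uRw, vRv, wRw
Complete open branch: countermodel on an S4-frame, so not valid in S4, nor in K, T (the same frame is also a K-frame and a T-frame).
S5-tableau for the negation ¬((◇((p2 ∨ p1) ∨ p3) → □◇((p2 ∨ p1) ∨ p3)) ∨ ◇(p3 ∧ ¬p3)):
1. ¬((◇((p2 ∨ p1) ∨ p3) → □◇((p2 ∨ p1) ∨ p3)) ∨ ◇(p3 ∧ ¬p3)), u
2. ¬(◇((p2 ∨ p1) ∨ p3) → □◇((p2 ∨ p1) ∨ p3)), u
3. ¬◇(p3 ∧ ¬p3), u
4. ◇((p2 ∨ p1) ∨ p3), u
5. ¬□◇((p2 ∨ p1) ∨ p3), u
6. ¬(p3 ∧ ¬p3), u
7. ¬p3, u
8. (p2 ∨ p1) ∨ p3, v
9. ¬(p3 ∧ ¬p3), v
10. p2 ∨ p1, v
11. ¬p3, v
12. p1, v
13. ¬◇((p2 ∨ p1) ∨ p3), w
14. ¬(p3 ∧ ¬p3), w
15. ¬((p2 ∨ p1) ∨ p3), u
16. ¬(p2 ∨ p1), u
17. ¬p2, u
18. ¬p1, u
19. ¬((p2 ∨ p1) ∨ p3), v
20. ¬(p2 ∨ p1), v
21. ¬p2, v
22. ¬p1, v
Accessibility: uRu, uRv, uRw, vRu, vRv, vRw, wRu, wRv, wRw
Branch closes: p1 and ¬p1 both at v.
Every branch closes (one shown): valid in S5.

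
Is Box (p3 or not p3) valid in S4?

Yes, valid

Tableau for the negation not Box (p3 or not p3):
1. not Box (p3 or not p3), w0
2. not (p3 or not p3), w1   [neg-Box-rule on 1: fresh world w1, w0Rw1]
3. not p3, w1   [neg-or-rule on 2]
4. p3, w1   [neg-or-rule on 2]
Accessibility: w0Rw0, w0Rw1, w1Rw1
Branch closes: p3 and not p3 both at w1.
Every branch of the negation's tableau closes; the branch above is one of them.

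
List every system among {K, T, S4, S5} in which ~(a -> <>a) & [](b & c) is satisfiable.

K

K-tableau for the formula:
1. ~(a -> <>a) & [](b & c), u
2. ~(a -> <>a), u
3. [](b & c), u
4. a, u
5. ~<>a, u
Complete open branch: satisfiable in K.
T-tableau for the formula:
1. ~(a -> <>a) & [](b & c), u
2. ~(a -> <>a), u
3. [](b & c), u
4. a, u
5. ~<>a, u
6. b & c, u
7. b, u
8. c, u
9. ~a, u
Accessibility: uRu
Branch closes: a and ~a both at u.
Every branch closes (one shown): unsatisfiable in T, hence also in S4, S5 (every S4/S5-frame is a T-frame).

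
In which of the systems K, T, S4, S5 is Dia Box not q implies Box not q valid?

S5

S4-tableau for the negation not (Dia Box not q implies Box not q):
1. not (Dia Box not q implies Box not q), w0
2. Dia Box not q, w0   [neg-implies-rule on 1]
3. not Box not q, w0   [neg-implies-rule on 1]
4. Box not q, w1   [Dia-rule on 2: fresh world w1, w0Rw1]
5. not q, w1   [Box-rule on 4 via w1Rw1]
6. q, w2   [neg-Box-rule on 3: fresh world w2, w0Rw2]
Accessibility: w0Rw0, w0Rw1, w0Rw2, w1Rw1, w2Rw2
Complete open branch: countermodel on an S4-frame, so not valid in S4, nor in K, T (the same frame is also a K-frame and a T-frame).
S5-tableau for the negation not (Dia Box not q implies Box not q):
1. not (Dia Box not q implies Box not q), w0
2. Dia Box not q, w0   [neg-implies-rule on 1]
3. not Box not q, w0   [neg-implies-rule on 1]
4. Box not q, w1   [Dia-rule on 2: fresh world w1, w0Rw1]
5. not q, w0   [Box-rule on 4 via w1Rw0]
6. not q, w1   [Box-rule on 4 via w1Rw1]
7. q, w2   [neg-Box-rule on 3: fresh world w2, w0Rw2]
8. not q, w2   [Box-rule on 4 via w1Rw2]
Accessibility: w0Rw0, w0Rw1, w0Rw2, w1Rw0, w1Rw1, w1Rw2, w2Rw0, w2Rw1, w2Rw2
Branch closes: q and not q both at w2.
Every branch closes (one shown): valid in S5.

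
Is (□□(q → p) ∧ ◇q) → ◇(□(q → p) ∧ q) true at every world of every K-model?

Tableau for the negation ¬((□□(q → p) ∧ ◇q) → ◇(□(q → p) ∧ q)):
1. ¬((□□(q → p) ∧ ◇q) → ◇(□(q → p) ∧ q)), u
2. □□(q → p) ∧ ◇q, u
3. ¬◇(□(q → p) ∧ q), u
4. □□(q → p), u
5. ◇q, u
6. q, v
7. ¬(□(q → p) ∧ q), v
8. □(q → p), v
9. ¬□(q → p), v
10. ¬(q → p), w
11. q, w
12. ¬p, w
13. q → p, w
14. p, w
Accessibility: uRv, vRw
Branch closes: p and ¬p both at w.
Every branch of the negation's tableau closes; the branch above is one of them.

Valid in K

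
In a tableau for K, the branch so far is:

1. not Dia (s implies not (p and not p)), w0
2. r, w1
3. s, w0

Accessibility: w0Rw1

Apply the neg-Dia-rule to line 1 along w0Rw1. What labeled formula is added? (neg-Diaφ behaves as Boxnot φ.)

not (s implies not (p and not p)), w1

neg-Diaφ behaves as Boxnot φ: propagate the negated body to each accessible world.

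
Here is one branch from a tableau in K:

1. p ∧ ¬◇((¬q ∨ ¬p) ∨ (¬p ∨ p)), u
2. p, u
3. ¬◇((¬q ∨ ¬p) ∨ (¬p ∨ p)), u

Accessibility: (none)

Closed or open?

No atom appears with both signs at the same world.

Not closed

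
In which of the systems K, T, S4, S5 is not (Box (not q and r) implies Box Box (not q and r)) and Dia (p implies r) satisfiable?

T-tableau for the formula:
1. not (Box (not q and r) implies Box Box (not q and r)) and Dia (p implies r), 0
2. not (Box (not q and r) implies Box Box (not q and r)), 0   [and-rule on 1]
3. Dia (p implies r), 0   [and-rule on 1]
4. Box (not q and r), 0   [neg-implies-rule on 2]
5. not Box Box (not q and r), 0   [neg-implies-rule on 2]
6. not q and r, 0   [Box-rule on 4 via 0R0]
7. not q, 0   [and-rule on 6]
8. r, 0   [and-rule on 6]
9. p implies r, 1   [Dia-rule on 3: fresh world 1, 0R1]
10. not q and r, 1   [Box-rule on 4 via 0R1]
11. not q, 1   [and-rule on 10]
12. r, 1   [and-rule on 10]
13. not Box (not q and r), 2   [neg-Box-rule on 5: fresh world 2, 0R2]
14. not q and r, 2   [Box-rule on 4 via 0R2]
15. not q, 2   [and-rule on 14]
16. r, 2   [and-rule on 14]
17. not (not q and r), 3   [neg-Box-rule on 13: fresh world 3, 2R3]
18. not r, 3   [neg-and-rule on 17 (branches; this branch)]
Accessibility: 0R0, 0R1, 0R2, 1R1, 2R2, 2R3, 3R3
Complete open branch: satisfiable in T, hence also in K (this T-model is also a K-model).
S4-tableau for the formula:
1. not (Box (not q and r) implies Box Box (not q and r)) and Dia (p implies r), 0
2. not (Box (not q and r) implies Box Box (not q and r)), 0   [and-rule on 1]
3. Dia (p implies r), 0   [and-rule on 1]
4. Box (not q and r), 0   [neg-implies-rule on 2]
5. not Box Box (not q and r), 0   [neg-implies-rule on 2]
6. not q and r, 0   [Box-rule on 4 via 0R0]
7. not q, 0   [and-rule on 6]
8. r, 0   [and-rule on 6]
9. p implies r, 1   [Dia-rule on 3: fresh world 1, 0R1]
10. not q and r, 1   [Box-rule on 4 via 0R1]
11. not q, 1   [and-rule on 10]
12. r, 1   [and-rule on 10]
13. not Box (not q and r), 2   [neg-Box-rule on 5: fresh world 2, 0R2]
14. not q and r, 2   [Box-rule on 4 via 0R2]
15. not q, 2   [and-rule on 14]
16. r, 2   [and-rule on 14]
17. not (not q and r), 3   [neg-Box-rule on 13: fresh world 3, 2R3]
18. not q and r, 3   [Box-rule on 4 via 0R3]
19. not q, 3   [and-rule on 18]
20. r, 3   [and-rule on 18]
21. not r, 3   [neg-and-rule on 17 (branches; this branch)]
Accessibility: 0R0, 0R1, 0R2, 0R3, 1R1, 2R2, 2R3, 3R3
Branch closes: r and not r both at 3.
Every branch closes (one shown): unsatisfiable in S4, hence also in S5 (every S5-frame is an S4-frame).

K, T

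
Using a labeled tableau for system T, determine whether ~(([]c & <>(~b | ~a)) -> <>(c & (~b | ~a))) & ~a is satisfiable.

No, unsatisfiable

1. ~(([]c & <>(~b | ~a)) -> <>(c & (~b | ~a))) & ~a, 0
2. ~(([]c & <>(~b | ~a)) -> <>(c & (~b | ~a))), 0
3. ~a, 0
4. []c & <>(~b | ~a), 0
5. ~<>(c & (~b | ~a)), 0
6. []c, 0
7. <>(~b | ~a), 0
8. ~(c & (~b | ~a)), 0
9. c, 0
10. ~(~b | ~a), 0
11. b, 0
12. a, 0
Accessibility: 0R0
Branch closes: a and ~a both at 0.
Every branch closes; the branch above is one of them.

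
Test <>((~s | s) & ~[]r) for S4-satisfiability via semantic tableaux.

Satisfiable

1. <>((~s | s) & ~[]r), w0
2. (~s | s) & ~[]r, w1
3. ~s | s, w1
4. ~[]r, w1
5. s, w1
6. ~r, w2
Accessibility: w0Rw0, w0Rw1, w0Rw2, w1Rw1, w1Rw2, w2Rw2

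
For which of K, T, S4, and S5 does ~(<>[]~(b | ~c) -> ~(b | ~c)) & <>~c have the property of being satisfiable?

K, T, S4

S5-tableau for the formula:
1. ~(<>[]~(b | ~c) -> ~(b | ~c)) & <>~c, w0
2. ~(<>[]~(b | ~c) -> ~(b | ~c)), w0
3. <>~c, w0
4. <>[]~(b | ~c), w0
5. b | ~c, w0
6. ~c, w0
7. ~c, w1
8. []~(b | ~c), w2
9. ~(b | ~c), w0
10. ~b, w0
11. c, w0
Accessibility: w0Rw0, w0Rw1, w0Rw2, w1Rw0, w1Rw1, w1Rw2, w2Rw0, w2Rw1, w2Rw2
Branch closes: c and ~c both at w0.
Every branch closes (one shown): unsatisfiable in S5.
S4-tableau for the formula:
1. ~(<>[]~(b | ~c) -> ~(b | ~c)) & <>~c, w0
2. ~(<>[]~(b | ~c) -> ~(b | ~c)), w0
3. <>~c, w0
4. <>[]~(b | ~c), w0
5. b | ~c, w0
6. ~c, w0
7. ~c, w1
8. []~(b | ~c), w2
9. ~(b | ~c), w2
10. ~b, w2
11. c, w2
Accessibility: w0Rw0, w0Rw1, w0Rw2, w1Rw1, w2Rw2
Complete open branch: satisfiable in S4, hence also in K, T (this S4-model is also a K-model and a T-model).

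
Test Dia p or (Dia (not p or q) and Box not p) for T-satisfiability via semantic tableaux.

1. Dia p or (Dia (not p or q) and Box not p), w0
2. Dia (not p or q) and Box not p, w0
3. Dia (not p or q), w0
4. Box not p, w0
5. not p, w0
6. not p or q, w1
7. not p, w1
8. q, w1
Accessibility: w0Rw0, w0Rw1, w1Rw1

Satisfiable (open branch found)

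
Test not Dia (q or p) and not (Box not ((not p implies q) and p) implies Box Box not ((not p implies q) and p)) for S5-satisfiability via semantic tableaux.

1. not Dia (q or p) and not (Box not ((not p implies q) and p) implies Box Box not ((not p implies q) and p)), u
2. not Dia (q or p), u
3. not (Box not ((not p implies q) and p) implies Box Box not ((not p implies q) and p)), u
4. Box not ((not p implies q) and p), u
5. not Box Box not ((not p implies q) and p), u
6. not (q or p), u
7. not q, u
8. not p, u
9. not ((not p implies q) and p), u
10. not (not p implies q), u
11. not Box not ((not p implies q) and p), v
12. not (q or p), v
13. not q, v
14. not p, v
15. not ((not p implies q) and p), v
16. not (not p implies q), v
17. (not p implies q) and p, w
18. not p implies q, w
19. p, w
20. not (q or p), w
21. not q, w
22. not p, w
Accessibility: uRu, uRv, uRw, vRu, vRv, vRw, wRu, wRv, wRw
Branch closes: p and not p both at w.
Every branch closes; the branch above is one of them.

Unsatisfiable (every branch closes)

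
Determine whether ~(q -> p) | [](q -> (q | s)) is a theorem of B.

Valid

Tableau for the negation ~(~(q -> p) | [](q -> (q | s))):
1. ~(~(q -> p) | [](q -> (q | s))), u
2. q -> p, u
3. ~[](q -> (q | s)), u
4. p, u
5. ~(q -> (q | s)), v
6. q, v
7. ~(q | s), v
8. ~q, v
9. ~s, v
Accessibility: uRu, uRv, vRu, vRv
Branch closes: q and ~q both at v.
All branches of the negation close; one closing branch shown above.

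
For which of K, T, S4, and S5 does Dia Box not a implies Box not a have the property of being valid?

S4-tableau for the negation not (Dia Box not a implies Box not a):
1. not (Dia Box not a implies Box not a), 0
2. Dia Box not a, 0   [neg-implies-rule on 1]
3. not Box not a, 0   [neg-implies-rule on 1]
4. Box not a, 1   [Dia-rule on 2: fresh world 1, 0R1]
5. not a, 1   [Box-rule on 4 via 1R1]
6. a, 2   [neg-Box-rule on 3: fresh world 2, 0R2]
Accessibility: 0R0, 0R1, 0R2, 1R1, 2R2
Complete open branch: countermodel on an S4-frame, so not valid in S4, nor in K, T (the same frame is also a K-frame and a T-frame).
S5-tableau for the negation not (Dia Box not a implies Box not a):
1. not (Dia Box not a implies Box not a), 0
2. Dia Box not a, 0   [neg-implies-rule on 1]
3. not Box not a, 0   [neg-implies-rule on 1]
4. Box not a, 1   [Dia-rule on 2: fresh world 1, 0R1]
5. not a, 0   [Box-rule on 4 via 1R0]
6. not a, 1   [Box-rule on 4 via 1R1]
7. a, 2   [neg-Box-rule on 3: fresh world 2, 0R2]
8. not a, 2   [Box-rule on 4 via 1R2]
Accessibility: 0R0, 0R1, 0R2, 1R0, 1R1, 1R2, 2R0, 2R1, 2R2
Branch closes: a and not a both at 2.
Every branch closes (one shown): valid in S5.

S5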